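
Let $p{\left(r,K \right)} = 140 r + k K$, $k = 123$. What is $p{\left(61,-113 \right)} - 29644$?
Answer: $-35003$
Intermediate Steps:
$p{\left(r,K \right)} = 123 K + 140 r$ ($p{\left(r,K \right)} = 140 r + 123 K = 123 K + 140 r$)
$p{\left(61,-113 \right)} - 29644 = \left(123 \left(-113\right) + 140 \cdot 61\right) - 29644 = \left(-13899 + 8540\right) - 29644 = -5359 - 29644 = -35003$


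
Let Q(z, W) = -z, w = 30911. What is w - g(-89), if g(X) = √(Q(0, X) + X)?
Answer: 30911 - I*√89 ≈ 30911.0 - 9.434*I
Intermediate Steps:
g(X) = √X (g(X) = √(-1*0 + X) = √(0 + X) = √X)
w - g(-89) = 30911 - √(-89) = 30911 - I*√89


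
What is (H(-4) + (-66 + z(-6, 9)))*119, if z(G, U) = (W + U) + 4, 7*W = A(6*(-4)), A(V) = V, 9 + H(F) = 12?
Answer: -6358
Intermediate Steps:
H(F) = 3 (H(F) = -9 + 12 = 3)
W = -24/7 (W = (6*(-4))/7 = (1/7)*(-24) = -24/7 ≈ -3.4286)
z(G, U) = 4/7 + U (z(G, U) = (-24/7 + U) + 4 = 4/7 + U)
(H(-4) + (-66 + z(-6, 9)))*119 = (3 + (-66 + (4/7 + 9)))*119 = (3 + (-66 + 67/7))*119 = (3 - 395/7)*119 = -374/7*119 = -6358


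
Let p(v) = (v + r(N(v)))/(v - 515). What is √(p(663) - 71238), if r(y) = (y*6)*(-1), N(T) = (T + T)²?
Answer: I*√780412029/74 ≈ 377.51*I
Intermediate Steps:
N(T) = 4*T² (N(T) = (2*T)² = 4*T²)
r(y) = -6*y (r(y) = (6*y)*(-1) = -6*y)
p(v) = (v - 24*v²)/(-515 + v) (p(v) = (v - 24*v²)/(v - 515) = (v - 24*v²)/(-515 + v))
√(p(663) - 71238) = √(663*(1 - 24*663)/(-515 + 663) - 71238) = √(663*(1 - 15912)/148 - 71238) = √(663*(1/148)*(-15911) - 71238) = √(-10548993/148 - 71238) = √(-21092217/148) = I*√780412029/74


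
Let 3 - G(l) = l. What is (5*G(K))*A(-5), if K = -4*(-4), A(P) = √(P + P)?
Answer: -65*I*√10 ≈ -205.55*I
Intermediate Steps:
A(P) = √2*√P (A(P) = √(2*P) = √2*√P)
K = 16
G(l) = 3 - l
(5*G(K))*A(-5) = (5*(3 - 1*16))*(√2*√(-5)) = (5*(3 - 16))*(√2*(I*√5)) = (5*(-13))*(I*√10) = -65*I*√10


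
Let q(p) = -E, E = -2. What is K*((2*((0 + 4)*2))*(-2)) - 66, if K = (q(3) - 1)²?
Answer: -98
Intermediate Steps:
q(p) = 2 (q(p) = -1*(-2) = 2)
K = 1 (K = (2 - 1)² = 1² = 1)
K*((2*((0 + 4)*2))*(-2)) - 66 = 1*((2*((0 + 4)*2))*(-2)) - 66 = 1*((2*(4*2))*(-2)) - 66 = 1*((2*8)*(-2)) - 66 = 1*(16*(-2)) - 66 = 1*(-32) - 66 = -32 - 66 = -98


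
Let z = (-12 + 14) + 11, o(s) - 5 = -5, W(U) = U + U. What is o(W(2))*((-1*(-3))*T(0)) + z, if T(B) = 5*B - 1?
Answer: 13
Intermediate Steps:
W(U) = 2*U
T(B) = -1 + 5*B
o(s) = 0 (o(s) = 5 - 5 = 0)
z = 13 (z = 2 + 11 = 13)
o(W(2))*((-1*(-3))*T(0)) + z = 0*((-1*(-3))*(-1 + 5*0)) + 13 = 0*(3*(-1 + 0)) + 13 = 0*(3*(-1)) + 13 = 0*(-3) + 13 = 0 + 13 = 13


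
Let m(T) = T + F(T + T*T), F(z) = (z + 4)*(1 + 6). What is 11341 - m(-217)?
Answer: -316574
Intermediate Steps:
F(z) = 28 + 7*z (F(z) = (4 + z)*7 = 28 + 7*z)
m(T) = 28 + 7*T² + 8*T (m(T) = T + (28 + 7*(T + T*T)) = T + (28 + 7*(T + T²)) = T + (28 + (7*T + 7*T²)) = T + (28 + 7*T + 7*T²) = 28 + 7*T² + 8*T)
11341 - m(-217) = 11341 - (28 - 217 + 7*(-217)*(1 - 217)) = 11341 - (28 - 217 + 7*(-217)*(-216)) = 11341 - (28 - 217 + 328104) = 11341 - 1*327915 = 11341 - 327915 = -316574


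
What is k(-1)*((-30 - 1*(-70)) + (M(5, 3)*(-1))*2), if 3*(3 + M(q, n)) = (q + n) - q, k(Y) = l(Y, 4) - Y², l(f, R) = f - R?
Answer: -264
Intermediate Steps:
k(Y) = -4 + Y - Y² (k(Y) = (Y - 1*4) - Y² = (Y - 4) - Y² = (-4 + Y) - Y² = -4 + Y - Y²)
M(q, n) = -3 + n/3 (M(q, n) = -3 + ((q + n) - q)/3 = -3 + ((n + q) - q)/3 = -3 + n/3)
k(-1)*((-30 - 1*(-70)) + (M(5, 3)*(-1))*2) = (-4 - 1 - 1*(-1)²)*((-30 - 1*(-70)) + ((-3 + (⅓)*3)*(-1))*2) = (-4 - 1 - 1*1)*((-30 + 70) + ((-3 + 1)*(-1))*2) = (-4 - 1 - 1)*(40 - 2*(-1)*2) = -6*(40 + 2*2) = -6*(40 + 4) = -6*44 = -264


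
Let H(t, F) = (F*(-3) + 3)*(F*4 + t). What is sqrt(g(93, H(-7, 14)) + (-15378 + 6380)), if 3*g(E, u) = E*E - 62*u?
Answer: sqrt(33379) ≈ 182.70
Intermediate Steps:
H(t, F) = (3 - 3*F)*(t + 4*F) (H(t, F) = (-3*F + 3)*(4*F + t) = (3 - 3*F)*(t + 4*F))
g(E, u) = -62*u/3 + E**2/3 (g(E, u) = (E*E - 62*u)/3 = (E**2 - 62*u)/3 = -62*u/3 + E**2/3)
sqrt(g(93, H(-7, 14)) + (-15378 + 6380)) = sqrt((-62*(-12*14**2 + 3*(-7) + 12*14 - 3*14*(-7))/3 + (1/3)*93**2) + (-15378 + 6380)) = sqrt((-62*(-12*196 - 21 + 168 + 294)/3 + (1/3)*8649) - 8998) = sqrt((-62*(-2352 - 21 + 168 + 294)/3 + 2883) - 8998) = sqrt((-62/3*(-1911) + 2883) - 8998) = sqrt((39494 + 2883) - 8998) = sqrt(42377 - 8998) = sqrt(33379)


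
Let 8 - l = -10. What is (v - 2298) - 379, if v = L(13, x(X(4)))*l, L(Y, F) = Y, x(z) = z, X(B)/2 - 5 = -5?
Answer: -2443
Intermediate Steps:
l = 18 (l = 8 - 1*(-10) = 8 + 10 = 18)
X(B) = 0 (X(B) = 10 + 2*(-5) = 10 - 10 = 0)
v = 234 (v = 13*18 = 234)
(v - 2298) - 379 = (234 - 2298) - 379 = -2064 - 379 = -2443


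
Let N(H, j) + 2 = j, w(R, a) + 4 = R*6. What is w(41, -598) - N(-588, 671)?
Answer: -427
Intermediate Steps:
w(R, a) = -4 + 6*R (w(R, a) = -4 + R*6 = -4 + 6*R)
N(H, j) = -2 + j
w(41, -598) - N(-588, 671) = (-4 + 6*41) - (-2 + 671) = (-4 + 246) - 1*669 = 242 - 669 = -427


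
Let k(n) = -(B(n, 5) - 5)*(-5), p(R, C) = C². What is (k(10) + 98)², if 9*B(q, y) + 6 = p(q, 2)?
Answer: 418609/81 ≈ 5168.0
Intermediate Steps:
B(q, y) = -2/9 (B(q, y) = -⅔ + (⅑)*2² = -⅔ + (⅑)*4 = -⅔ + 4/9 = -2/9)
k(n) = -235/9 (k(n) = -(-2/9 - 5)*(-5) = -(-47)*(-5)/9 = -1*235/9 = -235/9)
(k(10) + 98)² = (-235/9 + 98)² = (647/9)² = 418609/81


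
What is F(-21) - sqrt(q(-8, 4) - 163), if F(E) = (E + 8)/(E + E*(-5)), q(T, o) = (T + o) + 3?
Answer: -13/84 - 2*I*sqrt(41) ≈ -0.15476 - 12.806*I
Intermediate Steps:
q(T, o) = 3 + T + o
F(E) = -(8 + E)/(4*E) (F(E) = (8 + E)/(E - 5*E) = (8 + E)/((-4*E)) = (8 + E)*(-1/(4*E)) = -(8 + E)/(4*E))
F(-21) - sqrt(q(-8, 4) - 163) = (1/4)*(-8 - 1*(-21))/(-21) - sqrt((3 - 8 + 4) - 163) = (1/4)*(-1/21)*(-8 + 21) - sqrt(-1 - 163) = (1/4)*(-1/21)*13 - sqrt(-164) = -13/84 - 2*I*sqrt(41)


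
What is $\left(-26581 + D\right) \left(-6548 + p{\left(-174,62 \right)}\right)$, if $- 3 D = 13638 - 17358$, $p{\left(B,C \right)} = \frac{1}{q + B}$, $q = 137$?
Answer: $\frac{6139541457}{37} \approx 1.6593 \cdot 10^{8}$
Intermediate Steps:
$p{\left(B,C \right)} = \frac{1}{137 + B}$
$D = 1240$ ($D = - \frac{13638 - 17358}{3} = \left(- \frac{1}{3}\right) \left(-3720\right) = 1240$)
$\left(-26581 + D\right) \left(-6548 + p{\left(-174,62 \right)}\right) = \left(-26581 + 1240\right) \left(-6548 + \frac{1}{137 - 174}\right) = - 25341 \left(-6548 + \frac{1}{-37}\right) = - 25341 \left(-6548 - \frac{1}{37}\right) = \left(-25341\right) \left(- \frac{242277}{37}\right) = \frac{6139541457}{37}$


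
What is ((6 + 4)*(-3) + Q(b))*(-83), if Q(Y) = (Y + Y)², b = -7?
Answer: -13778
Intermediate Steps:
Q(Y) = 4*Y² (Q(Y) = (2*Y)² = 4*Y²)
((6 + 4)*(-3) + Q(b))*(-83) = ((6 + 4)*(-3) + 4*(-7)²)*(-83) = (10*(-3) + 4*49)*(-83) = (-30 + 196)*(-83) = 166*(-83) = -13778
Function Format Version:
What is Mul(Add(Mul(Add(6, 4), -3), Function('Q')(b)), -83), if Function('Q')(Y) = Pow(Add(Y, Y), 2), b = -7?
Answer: -13778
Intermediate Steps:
Function('Q')(Y) = Mul(4, Pow(Y, 2)) (Function('Q')(Y) = Pow(Mul(2, Y), 2) = Mul(4, Pow(Y, 2)))
Mul(Add(Mul(Add(6, 4), -3), Function('Q')(b)), -83) = Mul(Add(Mul(Add(6, 4), -3), Mul(4, Pow(-7, 2))), -83) = Mul(Add(Mul(10, -3), Mul(4, 49)), -83) = Mul(Add(-30, 196), -83) = Mul(166, -83) = -13778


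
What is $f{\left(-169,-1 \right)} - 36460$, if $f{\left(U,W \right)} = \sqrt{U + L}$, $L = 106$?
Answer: $-36460 + 3 i \sqrt{7} \approx -36460.0 + 7.9373 i$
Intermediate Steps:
$f{\left(U,W \right)} = \sqrt{106 + U}$ ($f{\left(U,W \right)} = \sqrt{U + 106} = \sqrt{106 + U}$)
$f{\left(-169,-1 \right)} - 36460 = \sqrt{106 - 169} - 36460 = \sqrt{-63} - 36460 = 3 i \sqrt{7} - 36460 = -36460 + 3 i \sqrt{7}$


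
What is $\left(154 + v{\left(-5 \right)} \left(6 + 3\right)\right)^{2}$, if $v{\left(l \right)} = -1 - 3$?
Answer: $13924$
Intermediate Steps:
$v{\left(l \right)} = -4$
$\left(154 + v{\left(-5 \right)} \left(6 + 3\right)\right)^{2} = \left(154 - 4 \left(6 + 3\right)\right)^{2} = \left(154 - 36\right)^{2} = 118^{2} = 13924$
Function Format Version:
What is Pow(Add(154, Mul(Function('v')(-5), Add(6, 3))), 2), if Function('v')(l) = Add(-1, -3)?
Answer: 13924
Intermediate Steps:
Function('v')(l) = -4
Pow(Add(154, Mul(Function('v')(-5), Add(6, 3))), 2) = Pow(Add(154, Mul(-4, Add(6, 3))), 2) = Pow(Add(154, Mul(-4, 9)), 2) = Pow(Add(154, -36), 2) = Pow(118, 2) = 13924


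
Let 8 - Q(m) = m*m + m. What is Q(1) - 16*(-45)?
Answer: 726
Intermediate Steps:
Q(m) = 8 - m - m² (Q(m) = 8 - (m*m + m) = 8 - (m² + m) = 8 - (m + m²) = 8 + (-m - m²) = 8 - m - m²)
Q(1) - 16*(-45) = (8 - 1*1 - 1*1²) - 16*(-45) = (8 - 1 - 1*1) + 720 = (8 - 1 - 1) + 720 = 6 + 720 = 726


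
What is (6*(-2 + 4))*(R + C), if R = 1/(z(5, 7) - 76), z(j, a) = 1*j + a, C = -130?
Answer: -24963/16 ≈ -1560.2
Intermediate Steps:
z(j, a) = a + j (z(j, a) = j + a = a + j)
R = -1/64 (R = 1/((7 + 5) - 76) = 1/(12 - 76) = 1/(-64) = -1/64 ≈ -0.015625)
(6*(-2 + 4))*(R + C) = (6*(-2 + 4))*(-1/64 - 130) = (6*2)*(-8321/64) = 12*(-8321/64) = -24963/16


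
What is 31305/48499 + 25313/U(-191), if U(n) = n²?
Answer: 2369692892/1769292019 ≈ 1.3393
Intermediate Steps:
31305/48499 + 25313/U(-191) = 31305/48499 + 25313/((-191)²) = 31305*(1/48499) + 25313/36481 = 31305/48499 + 25313*(1/36481) = 31305/48499 + 25313/36481 = 2369692892/1769292019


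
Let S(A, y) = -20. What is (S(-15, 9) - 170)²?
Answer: 36100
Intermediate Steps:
(S(-15, 9) - 170)² = (-20 - 170)² = (-190)² = 36100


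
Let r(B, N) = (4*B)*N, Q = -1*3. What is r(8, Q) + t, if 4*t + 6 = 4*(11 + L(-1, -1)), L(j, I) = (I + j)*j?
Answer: -169/2 ≈ -84.500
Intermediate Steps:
L(j, I) = j*(I + j)
Q = -3
t = 23/2 (t = -3/2 + (4*(11 - (-1 - 1)))/4 = -3/2 + (4*(11 - 1*(-2)))/4 = -3/2 + (4*(11 + 2))/4 = -3/2 + (4*13)/4 = -3/2 + (1/4)*52 = -3/2 + 13 = 23/2 ≈ 11.500)
r(B, N) = 4*B*N
r(8, Q) + t = 4*8*(-3) + 23/2 = -96 + 23/2 = -169/2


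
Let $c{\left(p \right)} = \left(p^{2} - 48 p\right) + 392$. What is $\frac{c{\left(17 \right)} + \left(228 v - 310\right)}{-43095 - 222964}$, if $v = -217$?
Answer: $\frac{49921}{266059} \approx 0.18763$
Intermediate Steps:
$c{\left(p \right)} = 392 + p^{2} - 48 p$
$\frac{c{\left(17 \right)} + \left(228 v - 310\right)}{-43095 - 222964} = \frac{\left(392 + 17^{2} - 816\right) + \left(228 \left(-217\right) - 310\right)}{-43095 - 222964} = \frac{\left(392 + 289 - 816\right) - 49786}{-266059} = \left(-135 - 49786\right) \left(- \frac{1}{266059}\right) = \left(-49921\right) \left(- \frac{1}{266059}\right) = \frac{49921}{266059}$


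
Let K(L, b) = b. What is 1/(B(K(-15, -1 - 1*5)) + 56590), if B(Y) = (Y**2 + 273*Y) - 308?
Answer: 1/54680 ≈ 1.8288e-5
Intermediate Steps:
B(Y) = -308 + Y**2 + 273*Y
1/(B(K(-15, -1 - 1*5)) + 56590) = 1/((-308 + (-1 - 1*5)**2 + 273*(-1 - 1*5)) + 56590) = 1/((-308 + (-1 - 5)**2 + 273*(-1 - 5)) + 56590) = 1/((-308 + (-6)**2 + 273*(-6)) + 56590) = 1/((-308 + 36 - 1638) + 56590) = 1/(-1910 + 56590) = 1/54680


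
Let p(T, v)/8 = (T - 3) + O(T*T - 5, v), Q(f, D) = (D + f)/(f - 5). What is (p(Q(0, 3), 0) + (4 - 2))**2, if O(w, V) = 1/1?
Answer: 8836/25 ≈ 353.44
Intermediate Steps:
O(w, V) = 1
Q(f, D) = (D + f)/(-5 + f)
p(T, v) = -16 + 8*T (p(T, v) = 8*((T - 3) + 1) = 8*((-3 + T) + 1) = 8*(-2 + T) = -16 + 8*T)
(p(Q(0, 3), 0) + (4 - 2))**2 = ((-16 + 8*((3 + 0)/(-5 + 0))) + (4 - 2))**2 = ((-16 + 8*(3/(-5))) + 2)**2 = ((-16 + 8*(-1/5*3)) + 2)**2 = ((-16 + 8*(-3/5)) + 2)**2 = ((-16 - 24/5) + 2)**2 = (-104/5 + 2)**2 = (-94/5)**2 = 8836/25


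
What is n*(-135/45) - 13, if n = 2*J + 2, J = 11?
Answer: -85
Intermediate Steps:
n = 24 (n = 2*11 + 2 = 22 + 2 = 24)
n*(-135/45) - 13 = 24*(-135/45) - 13 = 24*(-135*1/45) - 13 = 24*(-3) - 13 = -72 - 13 = -85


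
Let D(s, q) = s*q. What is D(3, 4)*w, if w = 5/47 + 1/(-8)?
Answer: -21/94 ≈ -0.22340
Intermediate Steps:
D(s, q) = q*s
w = -7/376 (w = 5*(1/47) + 1*(-⅛) = 5/47 - ⅛ = -7/376 ≈ -0.018617)
D(3, 4)*w = (4*3)*(-7/376) = 12*(-7/376) = -21/94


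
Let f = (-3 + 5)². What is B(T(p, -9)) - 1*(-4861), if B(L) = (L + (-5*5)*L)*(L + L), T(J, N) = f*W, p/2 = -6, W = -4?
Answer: -7427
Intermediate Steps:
f = 4 (f = 2² = 4)
p = -12 (p = 2*(-6) = -12)
T(J, N) = -16 (T(J, N) = 4*(-4) = -16)
B(L) = -48*L² (B(L) = (L - 25*L)*(2*L) = (-24*L)*(2*L) = -48*L²)
B(T(p, -9)) - 1*(-4861) = -48*(-16)² - 1*(-4861) = -48*256 + 4861 = -12288 + 4861 = -7427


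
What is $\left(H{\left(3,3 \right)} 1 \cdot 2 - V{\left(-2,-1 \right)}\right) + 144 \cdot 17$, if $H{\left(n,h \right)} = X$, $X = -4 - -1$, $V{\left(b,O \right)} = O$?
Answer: $2443$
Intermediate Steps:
$X = -3$ ($X = -4 + 1 = -3$)
$H{\left(n,h \right)} = -3$
$\left(H{\left(3,3 \right)} 1 \cdot 2 - V{\left(-2,-1 \right)}\right) + 144 \cdot 17 = \left(\left(-3\right) 1 \cdot 2 - -1\right) + 144 \cdot 17 = \left(\left(-3\right) 2 + 1\right) + 2448 = \left(-6 + 1\right) + 2448 = -5 + 2448 = 2443$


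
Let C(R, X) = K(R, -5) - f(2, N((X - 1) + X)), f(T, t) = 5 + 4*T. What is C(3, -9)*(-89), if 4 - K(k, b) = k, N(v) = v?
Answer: 1068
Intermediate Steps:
K(k, b) = 4 - k
C(R, X) = -9 - R (C(R, X) = (4 - R) - (5 + 4*2) = (4 - R) - (5 + 8) = (4 - R) - 1*13 = (4 - R) - 13 = -9 - R)
C(3, -9)*(-89) = (-9 - 1*3)*(-89) = (-9 - 3)*(-89) = -12*(-89) = 1068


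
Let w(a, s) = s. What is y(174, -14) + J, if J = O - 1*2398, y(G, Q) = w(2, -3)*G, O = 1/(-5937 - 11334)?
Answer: -50431321/17271 ≈ -2920.0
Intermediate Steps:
O = -1/17271 (O = 1/(-17271) = -1/17271 ≈ -5.7900e-5)
y(G, Q) = -3*G
J = -41415859/17271 (J = -1/17271 - 1*2398 = -1/17271 - 2398 = -41415859/17271 ≈ -2398.0)
y(174, -14) + J = -3*174 - 41415859/17271 = -522 - 41415859/17271 = -50431321/17271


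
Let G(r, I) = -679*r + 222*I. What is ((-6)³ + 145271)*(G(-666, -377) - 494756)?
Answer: -18311162980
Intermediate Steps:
((-6)³ + 145271)*(G(-666, -377) - 494756) = ((-6)³ + 145271)*((-679*(-666) + 222*(-377)) - 494756) = (-216 + 145271)*((452214 - 83694) - 494756) = 145055*(368520 - 494756) = 145055*(-126236) = -18311162980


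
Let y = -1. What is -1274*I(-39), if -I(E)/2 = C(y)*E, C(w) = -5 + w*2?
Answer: 695604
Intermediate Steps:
C(w) = -5 + 2*w
I(E) = 14*E (I(E) = -2*(-5 + 2*(-1))*E = -2*(-5 - 2)*E = -(-14)*E = 14*E)
-1274*I(-39) = -17836*(-39) = -1274*(-546) = 695604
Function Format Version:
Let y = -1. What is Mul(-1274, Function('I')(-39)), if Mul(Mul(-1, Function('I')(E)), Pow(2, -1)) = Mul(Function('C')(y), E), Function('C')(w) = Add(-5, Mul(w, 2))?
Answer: 695604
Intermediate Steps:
Function('C')(w) = Add(-5, Mul(2, w))
Function('I')(E) = Mul(14, E) (Function('I')(E) = Mul(-2, Mul(Add(-5, Mul(2, -1)), E)) = Mul(-2, Mul(Add(-5, -2), E)) = Mul(-2, Mul(-7, E)) = Mul(14, E))
Mul(-1274, Function('I')(-39)) = Mul(-1274, Mul(14, -39)) = Mul(-1274, -546) = 695604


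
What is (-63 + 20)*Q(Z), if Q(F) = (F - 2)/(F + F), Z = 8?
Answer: -129/8 ≈ -16.125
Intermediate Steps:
Q(F) = (-2 + F)/(2*F) (Q(F) = (-2 + F)/((2*F)) = (-2 + F)*(1/(2*F)) = (-2 + F)/(2*F))
(-63 + 20)*Q(Z) = (-63 + 20)*((½)*(-2 + 8)/8) = -43*6/(2*8) = -43*3/8 = -129/8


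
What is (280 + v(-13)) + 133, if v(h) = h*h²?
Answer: -1784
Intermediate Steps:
v(h) = h³
(280 + v(-13)) + 133 = (280 + (-13)³) + 133 = (280 - 2197) + 133 = -1917 + 133 = -1784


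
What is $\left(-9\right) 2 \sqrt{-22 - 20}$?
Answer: $- 18 i \sqrt{42} \approx - 116.65 i$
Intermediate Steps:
$\left(-9\right) 2 \sqrt{-22 - 20} = - 18 \sqrt{-42} = - 18 i \sqrt{42}$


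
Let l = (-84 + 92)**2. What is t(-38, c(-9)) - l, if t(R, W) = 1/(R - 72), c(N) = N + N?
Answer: -7041/110 ≈ -64.009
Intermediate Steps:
c(N) = 2*N
l = 64 (l = 8**2 = 64)
t(R, W) = 1/(-72 + R)
t(-38, c(-9)) - l = 1/(-72 - 38) - 1*64 = 1/(-110) - 64 = -1/110 - 64 = -7041/110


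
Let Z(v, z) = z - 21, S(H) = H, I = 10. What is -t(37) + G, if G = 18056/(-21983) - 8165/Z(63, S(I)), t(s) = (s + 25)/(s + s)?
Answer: 6626329220/8947081 ≈ 740.61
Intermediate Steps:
Z(v, z) = -21 + z
t(s) = (25 + s)/(2*s) (t(s) = (25 + s)/((2*s)) = (25 + s)*(1/(2*s)) = (25 + s)/(2*s))
G = 179292579/241813 (G = 18056/(-21983) - 8165/(-21 + 10) = 18056*(-1/21983) - 8165/(-11) = -18056/21983 - 8165*(-1/11) = -18056/21983 + 8165/11 = 179292579/241813 ≈ 741.45)
-t(37) + G = -(25 + 37)/(2*37) + 179292579/241813 = -62/(2*37) + 179292579/241813 = -1*31/37 + 179292579/241813 = -31/37 + 179292579/241813 = 6626329220/8947081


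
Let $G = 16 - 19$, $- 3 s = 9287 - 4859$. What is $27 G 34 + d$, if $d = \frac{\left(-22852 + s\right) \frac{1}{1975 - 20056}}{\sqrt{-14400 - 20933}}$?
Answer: $-2754 - \frac{24328 i \sqrt{35333}}{638855973} \approx -2754.0 - 0.007158 i$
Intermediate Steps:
$s = -1476$ ($s = - \frac{9287 - 4859}{3} = \left(- \frac{1}{3}\right) 4428 = -1476$)
$G = -3$ ($G = 16 - 19 = -3$)
$d = - \frac{24328 i \sqrt{35333}}{638855973}$ ($d = \frac{\left(-22852 - 1476\right) \frac{1}{1975 - 20056}}{\sqrt{-14400 - 20933}} = \frac{\left(-24328\right) \frac{1}{-18081}}{\sqrt{-35333}} = \frac{\left(-24328\right) \left(- \frac{1}{18081}\right)}{i \sqrt{35333}} = \frac{24328 \left(- \frac{i \sqrt{35333}}{35333}\right)}{18081} = - \frac{24328 i \sqrt{35333}}{638855973} \approx - 0.007158 i$)
$27 G 34 + d = 27 \left(-3\right) 34 - \frac{24328 i \sqrt{35333}}{638855973} = \left(-81\right) 34 - \frac{24328 i \sqrt{35333}}{638855973} = -2754 - \frac{24328 i \sqrt{35333}}{638855973}$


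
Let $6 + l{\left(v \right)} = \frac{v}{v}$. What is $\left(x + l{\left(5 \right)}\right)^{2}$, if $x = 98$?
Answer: $8649$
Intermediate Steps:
$l{\left(v \right)} = -5$ ($l{\left(v \right)} = -6 + \frac{v}{v} = -6 + 1 = -5$)
$\left(x + l{\left(5 \right)}\right)^{2} = \left(98 - 5\right)^{2} = 93^{2} = 8649$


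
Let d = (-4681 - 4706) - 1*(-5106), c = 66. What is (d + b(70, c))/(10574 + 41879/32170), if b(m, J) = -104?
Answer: -141065450/340207459 ≈ -0.41465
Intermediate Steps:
d = -4281 (d = -9387 + 5106 = -4281)
(d + b(70, c))/(10574 + 41879/32170) = (-4281 - 104)/(10574 + 41879/32170) = -4385/(10574 + 41879*(1/32170)) = -4385/(10574 + 41879/32170) = -4385/340207459/32170 = -4385*32170/340207459 = -141065450/340207459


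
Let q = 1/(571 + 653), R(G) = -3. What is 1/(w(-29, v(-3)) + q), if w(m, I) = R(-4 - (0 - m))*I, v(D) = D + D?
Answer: 1224/22033 ≈ 0.055553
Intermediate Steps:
v(D) = 2*D
w(m, I) = -3*I
q = 1/1224 ≈ 0.00081699
1/(w(-29, v(-3)) + q) = 1/(-6*(-3) + 1/1224) = 1/(-3*(-6) + 1/1224) = 1/(18 + 1/1224) = 1/(22033/1224) = 1224/22033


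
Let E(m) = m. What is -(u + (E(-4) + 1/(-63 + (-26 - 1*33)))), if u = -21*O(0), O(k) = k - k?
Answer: 489/122 ≈ 4.0082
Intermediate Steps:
O(k) = 0
u = 0 (u = -21*0 = 0)
-(u + (E(-4) + 1/(-63 + (-26 - 1*33)))) = -(0 + (-4 + 1/(-63 + (-26 - 1*33)))) = -(0 + (-4 + 1/(-63 + (-26 - 33)))) = -(0 + (-4 + 1/(-63 - 59))) = -(0 + (-4 + 1/(-122))) = -(0 + (-4 - 1/122)) = -(0 - 489/122) = -1*(-489/122) = 489/122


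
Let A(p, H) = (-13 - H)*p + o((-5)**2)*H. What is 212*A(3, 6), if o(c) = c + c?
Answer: 51516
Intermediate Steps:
o(c) = 2*c
A(p, H) = 50*H + p*(-13 - H) (A(p, H) = (-13 - H)*p + (2*(-5)**2)*H = p*(-13 - H) + (2*25)*H = p*(-13 - H) + 50*H = 50*H + p*(-13 - H))
212*A(3, 6) = 212*(-13*3 + 50*6 - 1*6*3) = 212*(-39 + 300 - 18) = 212*243 = 51516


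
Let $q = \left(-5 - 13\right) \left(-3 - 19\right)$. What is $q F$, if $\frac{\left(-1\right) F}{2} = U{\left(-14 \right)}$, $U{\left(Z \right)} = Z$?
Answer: $11088$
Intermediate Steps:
$q = 396$ ($q = \left(-18\right) \left(-22\right) = 396$)
$F = 28$ ($F = \left(-2\right) \left(-14\right) = 28$)
$q F = 396 \cdot 28 = 11088$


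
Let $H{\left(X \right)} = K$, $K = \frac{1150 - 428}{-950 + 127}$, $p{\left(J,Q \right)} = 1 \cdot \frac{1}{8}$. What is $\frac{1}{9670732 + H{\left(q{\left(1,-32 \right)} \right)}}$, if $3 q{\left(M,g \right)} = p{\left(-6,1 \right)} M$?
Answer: $\frac{823}{7959011714} \approx 1.034 \cdot 10^{-7}$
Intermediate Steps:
$p{\left(J,Q \right)} = \frac{1}{8}$ ($p{\left(J,Q \right)} = 1 \cdot \frac{1}{8} = \frac{1}{8}$)
$q{\left(M,g \right)} = \frac{M}{24}$ ($q{\left(M,g \right)} = \frac{\frac{1}{8} M}{3} = \frac{M}{24}$)
$K = - \frac{722}{823}$ ($K = \frac{722}{-823} = 722 \left(- \frac{1}{823}\right) = - \frac{722}{823} \approx -0.87728$)
$H{\left(X \right)} = - \frac{722}{823}$
$\frac{1}{9670732 + H{\left(q{\left(1,-32 \right)} \right)}} = \frac{1}{9670732 - \frac{722}{823}} = \frac{1}{\frac{7959011714}{823}} = \frac{823}{7959011714}$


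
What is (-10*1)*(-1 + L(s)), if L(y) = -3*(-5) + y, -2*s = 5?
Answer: -115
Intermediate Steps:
s = -5/2 (s = -½*5 = -5/2 ≈ -2.5000)
L(y) = 15 + y
(-10*1)*(-1 + L(s)) = (-10*1)*(-1 + (15 - 5/2)) = -10*(-1 + 25/2) = -10*23/2 = -115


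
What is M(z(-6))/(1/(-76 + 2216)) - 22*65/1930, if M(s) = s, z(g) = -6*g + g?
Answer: 12390457/193 ≈ 64199.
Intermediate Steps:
z(g) = -5*g
M(z(-6))/(1/(-76 + 2216)) - 22*65/1930 = (-5*(-6))/(1/(-76 + 2216)) - 22*65/1930 = 30/(1/2140) - 1430*1/1930 = 30/(1/2140) - 143/193 = 30*2140 - 143/193 = 64200 - 143/193 = 12390457/193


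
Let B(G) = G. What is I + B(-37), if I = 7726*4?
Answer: 30867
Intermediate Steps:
I = 30904
I + B(-37) = 30904 - 37 = 30867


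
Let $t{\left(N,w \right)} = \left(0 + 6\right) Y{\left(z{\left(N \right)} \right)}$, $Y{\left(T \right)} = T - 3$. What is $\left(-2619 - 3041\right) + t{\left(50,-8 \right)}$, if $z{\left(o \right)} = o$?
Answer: $-5378$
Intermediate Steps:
$Y{\left(T \right)} = -3 + T$
$t{\left(N,w \right)} = -18 + 6 N$ ($t{\left(N,w \right)} = \left(0 + 6\right) \left(-3 + N\right) = 6 \left(-3 + N\right) = -18 + 6 N$)
$\left(-2619 - 3041\right) + t{\left(50,-8 \right)} = \left(-2619 - 3041\right) + \left(-18 + 6 \cdot 50\right) = -5660 + \left(-18 + 300\right) = -5660 + 282 = -5378$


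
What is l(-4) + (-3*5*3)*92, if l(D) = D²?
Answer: -4124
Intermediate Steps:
l(-4) + (-3*5*3)*92 = (-4)² + (-3*5*3)*92 = 16 - 15*3*92 = 16 - 45*92 = 16 - 4140 = -4124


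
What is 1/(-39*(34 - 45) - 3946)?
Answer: -1/3517 ≈ -0.00028433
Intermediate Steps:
1/(-39*(34 - 45) - 3946) = 1/(-39*(-11) - 3946) = 1/(429 - 3946) = 1/(-3517) = -1/3517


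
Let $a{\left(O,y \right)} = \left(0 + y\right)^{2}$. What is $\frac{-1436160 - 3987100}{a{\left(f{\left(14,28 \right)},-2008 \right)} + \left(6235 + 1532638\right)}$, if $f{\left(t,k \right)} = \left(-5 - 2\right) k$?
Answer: $- \frac{5423260}{5570937} \approx -0.97349$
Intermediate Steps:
$f{\left(t,k \right)} = - 7 k$
$a{\left(O,y \right)} = y^{2}$
$\frac{-1436160 - 3987100}{a{\left(f{\left(14,28 \right)},-2008 \right)} + \left(6235 + 1532638\right)} = \frac{-1436160 - 3987100}{\left(-2008\right)^{2} + \left(6235 + 1532638\right)} = - \frac{5423260}{4032064 + 1538873} = - \frac{5423260}{5570937}$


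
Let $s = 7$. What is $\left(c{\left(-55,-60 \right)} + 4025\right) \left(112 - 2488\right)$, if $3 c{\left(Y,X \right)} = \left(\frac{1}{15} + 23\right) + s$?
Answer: $- \frac{47936064}{5} \approx -9.5872 \cdot 10^{6}$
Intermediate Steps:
$c{\left(Y,X \right)} = \frac{451}{45}$ ($c{\left(Y,X \right)} = \frac{\left(\frac{1}{15} + 23\right) + 7}{3} = \frac{\frac{346}{15} + 7}{3} = \frac{1}{3} \cdot \frac{451}{15} = \frac{451}{45}$)
$\left(c{\left(-55,-60 \right)} + 4025\right) \left(112 - 2488\right) = \left(\frac{451}{45} + 4025\right) \left(112 - 2488\right) = \frac{181576}{45} \left(-2376\right) = - \frac{47936064}{5}$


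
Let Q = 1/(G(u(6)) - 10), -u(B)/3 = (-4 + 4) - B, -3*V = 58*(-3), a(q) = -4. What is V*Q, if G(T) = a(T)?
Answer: -29/7 ≈ -4.1429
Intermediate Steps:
V = 58 (V = -58*(-3)/3 = -⅓*(-174) = 58)
u(B) = 3*B (u(B) = -3*((-4 + 4) - B) = -3*(0 - B) = -(-3)*B = 3*B)
G(T) = -4
Q = -1/14 (Q = 1/(-4 - 10) = 1/(-14) = -1/14 ≈ -0.071429)
V*Q = 58*(-1/14) = -29/7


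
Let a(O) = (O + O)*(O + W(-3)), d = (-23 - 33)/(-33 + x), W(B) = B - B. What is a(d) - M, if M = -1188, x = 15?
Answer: 97796/81 ≈ 1207.4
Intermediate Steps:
W(B) = 0
d = 28/9 (d = (-23 - 33)/(-33 + 15) = -56/(-18) = -56*(-1/18) = 28/9 ≈ 3.1111)
a(O) = 2*O² (a(O) = (O + O)*(O + 0) = (2*O)*O = 2*O²)
a(d) - M = 2*(28/9)² - 1*(-1188) = 2*(784/81) + 1188 = 1568/81 + 1188 = 97796/81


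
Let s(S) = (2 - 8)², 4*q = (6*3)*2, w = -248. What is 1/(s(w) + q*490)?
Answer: 1/4446 ≈ 0.00022492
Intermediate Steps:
q = 9 (q = ((6*3)*2)/4 = (18*2)/4 = (¼)*36 = 9)
s(S) = 36 (s(S) = (-6)² = 36)
1/(s(w) + q*490) = 1/(36 + 9*490) = 1/(36 + 4410) = 1/4446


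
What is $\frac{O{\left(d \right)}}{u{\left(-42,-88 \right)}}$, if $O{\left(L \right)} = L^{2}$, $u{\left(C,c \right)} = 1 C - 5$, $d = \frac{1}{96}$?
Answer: $- \frac{1}{433152} \approx -2.3087 \cdot 10^{-6}$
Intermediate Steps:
$d = \frac{1}{96} \approx 0.010417$
$u{\left(C,c \right)} = -5 + C$ ($u{\left(C,c \right)} = C - 5 = -5 + C$)
$\frac{O{\left(d \right)}}{u{\left(-42,-88 \right)}} = \frac{1}{9216 \left(-5 - 42\right)} = \frac{1}{9216 \left(-47\right)} = \frac{1}{9216} \left(- \frac{1}{47}\right) = - \frac{1}{433152}$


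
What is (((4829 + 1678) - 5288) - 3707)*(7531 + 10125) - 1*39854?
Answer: -43967982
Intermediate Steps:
(((4829 + 1678) - 5288) - 3707)*(7531 + 10125) - 1*39854 = ((6507 - 5288) - 3707)*17656 - 39854 = (1219 - 3707)*17656 - 39854 = -2488*17656 - 39854 = -43928128 - 39854 = -43967982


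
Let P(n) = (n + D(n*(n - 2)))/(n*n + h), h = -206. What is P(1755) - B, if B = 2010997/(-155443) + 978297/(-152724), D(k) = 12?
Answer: 15207369537929325/786177671149156 ≈ 19.343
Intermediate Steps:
P(n) = (12 + n)/(-206 + n²) (P(n) = (n + 12)/(n*n - 206) = (12 + n)/(n² - 206) = (12 + n)/(-206 + n²))
B = -153065642133/7913292244 (B = 2010997*(-1/155443) + 978297*(-1/152724) = -2010997/155443 - 326099/50908 = -153065642133/7913292244 ≈ -19.343)
P(1755) - B = (12 + 1755)/(-206 + 1755²) - 1*(-153065642133/7913292244) = 1767/(-206 + 3080025) + 153065642133/7913292244 = 1767/3079819 + 153065642133/7913292244 = (1/3079819)*1767 + 153065642133/7913292244 = 57/99349 + 153065642133/7913292244 = 15207369537929325/786177671149156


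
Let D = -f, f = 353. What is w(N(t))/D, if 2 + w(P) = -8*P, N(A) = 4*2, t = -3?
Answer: 66/353 ≈ 0.18697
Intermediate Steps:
N(A) = 8
w(P) = -2 - 8*P
D = -353 (D = -1*353 = -353)
w(N(t))/D = (-2 - 8*8)/(-353) = (-2 - 64)*(-1/353) = -66*(-1/353) = 66/353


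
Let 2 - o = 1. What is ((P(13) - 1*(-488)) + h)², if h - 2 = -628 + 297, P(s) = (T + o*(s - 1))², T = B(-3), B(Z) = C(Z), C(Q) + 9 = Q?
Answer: 25281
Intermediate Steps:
C(Q) = -9 + Q
B(Z) = -9 + Z
o = 1 (o = 2 - 1*1 = 2 - 1 = 1)
T = -12 (T = -9 - 3 = -12)
P(s) = (-13 + s)² (P(s) = (-12 + 1*(s - 1))² = (-12 + 1*(-1 + s))² = (-12 + (-1 + s))² = (-13 + s)²)
h = -329 (h = 2 + (-628 + 297) = 2 - 331 = -329)
((P(13) - 1*(-488)) + h)² = (((-13 + 13)² - 1*(-488)) - 329)² = ((0² + 488) - 329)² = ((0 + 488) - 329)² = (488 - 329)² = 159² = 25281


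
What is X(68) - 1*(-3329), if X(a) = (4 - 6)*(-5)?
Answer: 3339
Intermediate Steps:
X(a) = 10 (X(a) = -2*(-5) = 10)
X(68) - 1*(-3329) = 10 - 1*(-3329) = 10 + 3329 = 3339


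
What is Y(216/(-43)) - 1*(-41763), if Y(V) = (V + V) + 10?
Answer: 1795807/43 ≈ 41763.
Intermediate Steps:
Y(V) = 10 + 2*V (Y(V) = 2*V + 10 = 10 + 2*V)
Y(216/(-43)) - 1*(-41763) = (10 + 2*(216/(-43))) - 1*(-41763) = (10 + 2*(216*(-1/43))) + 41763 = (10 + 2*(-216/43)) + 41763 = (10 - 432/43) + 41763 = -2/43 + 41763 = 1795807/43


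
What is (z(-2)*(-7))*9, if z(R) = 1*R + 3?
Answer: -63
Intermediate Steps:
z(R) = 3 + R (z(R) = R + 3 = 3 + R)
(z(-2)*(-7))*9 = ((3 - 2)*(-7))*9 = (1*(-7))*9 = -7*9 = -63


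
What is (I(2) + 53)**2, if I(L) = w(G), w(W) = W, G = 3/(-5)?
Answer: 68644/25 ≈ 2745.8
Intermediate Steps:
G = -3/5 (G = 3*(-1/5) = -3/5 ≈ -0.60000)
I(L) = -3/5
(I(2) + 53)**2 = (-3/5 + 53)**2 = (262/5)**2 = 68644/25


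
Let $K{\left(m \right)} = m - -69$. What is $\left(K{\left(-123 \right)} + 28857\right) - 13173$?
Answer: $15630$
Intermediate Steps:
$K{\left(m \right)} = 69 + m$ ($K{\left(m \right)} = m + 69 = 69 + m$)
$\left(K{\left(-123 \right)} + 28857\right) - 13173 = \left(\left(69 - 123\right) + 28857\right) - 13173 = \left(-54 + 28857\right) - 13173 = 28803 - 13173 = 15630$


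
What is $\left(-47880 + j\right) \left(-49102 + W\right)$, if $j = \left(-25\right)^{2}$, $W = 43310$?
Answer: $273700960$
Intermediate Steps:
$j = 625$
$\left(-47880 + j\right) \left(-49102 + W\right) = \left(-47880 + 625\right) \left(-49102 + 43310\right) = \left(-47255\right) \left(-5792\right) = 273700960$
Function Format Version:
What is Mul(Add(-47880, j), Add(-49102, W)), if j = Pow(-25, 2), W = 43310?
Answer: 273700960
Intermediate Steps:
j = 625
Mul(Add(-47880, j), Add(-49102, W)) = Mul(Add(-47880, 625), Add(-49102, 43310)) = Mul(-47255, -5792) = 273700960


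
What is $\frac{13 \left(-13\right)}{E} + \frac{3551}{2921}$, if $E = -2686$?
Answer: $\frac{10031635}{7845806} \approx 1.2786$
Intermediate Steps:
$\frac{13 \left(-13\right)}{E} + \frac{3551}{2921} = \frac{13 \left(-13\right)}{-2686} + \frac{3551}{2921} = \left(-169\right) \left(- \frac{1}{2686}\right) + 3551 \cdot \frac{1}{2921} = \frac{169}{2686} + \frac{3551}{2921} = \frac{10031635}{7845806}$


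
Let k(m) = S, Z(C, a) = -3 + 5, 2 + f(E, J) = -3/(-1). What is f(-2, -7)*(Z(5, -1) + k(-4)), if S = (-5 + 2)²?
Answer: 11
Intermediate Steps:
f(E, J) = 1 (f(E, J) = -2 - 3/(-1) = -2 - 3*(-1) = -2 + 3 = 1)
S = 9 (S = (-3)² = 9)
Z(C, a) = 2
k(m) = 9
f(-2, -7)*(Z(5, -1) + k(-4)) = 1*(2 + 9) = 1*11 = 11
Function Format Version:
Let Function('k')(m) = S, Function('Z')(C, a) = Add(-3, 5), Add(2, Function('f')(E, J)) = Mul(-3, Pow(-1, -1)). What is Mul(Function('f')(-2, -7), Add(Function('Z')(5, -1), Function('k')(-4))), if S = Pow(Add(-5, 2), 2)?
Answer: 11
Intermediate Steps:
Function('f')(E, J) = 1 (Function('f')(E, J) = Add(-2, Mul(-3, Pow(-1, -1))) = Add(-2, Mul(-3, -1)) = Add(-2, 3) = 1)
S = 9 (S = Pow(-3, 2) = 9)
Function('Z')(C, a) = 2
Function('k')(m) = 9
Mul(Function('f')(-2, -7), Add(Function('Z')(5, -1), Function('k')(-4))) = Mul(1, Add(2, 9)) = Mul(1, 11) = 11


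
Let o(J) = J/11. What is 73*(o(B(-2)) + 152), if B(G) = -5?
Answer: 121691/11 ≈ 11063.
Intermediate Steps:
o(J) = J/11 (o(J) = J*(1/11) = J/11)
73*(o(B(-2)) + 152) = 73*((1/11)*(-5) + 152) = 73*(-5/11 + 152) = 73*(1667/11) = 121691/11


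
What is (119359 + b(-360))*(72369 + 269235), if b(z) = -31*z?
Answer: 44585812476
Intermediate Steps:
(119359 + b(-360))*(72369 + 269235) = (119359 - 31*(-360))*(72369 + 269235) = (119359 + 11160)*341604 = 130519*341604 = 44585812476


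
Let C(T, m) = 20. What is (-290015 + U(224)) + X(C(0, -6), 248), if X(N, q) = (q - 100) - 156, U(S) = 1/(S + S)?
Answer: -129930303/448 ≈ -2.9002e+5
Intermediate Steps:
U(S) = 1/(2*S)
X(N, q) = -256 + q (X(N, q) = (-100 + q) - 156 = -256 + q)
(-290015 + U(224)) + X(C(0, -6), 248) = (-290015 + (½)/224) + (-256 + 248) = (-290015 + (½)*(1/224)) - 8 = (-290015 + 1/448) - 8 = -129926719/448 - 8 = -129930303/448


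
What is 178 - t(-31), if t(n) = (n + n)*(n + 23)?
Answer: -318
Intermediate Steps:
t(n) = 2*n*(23 + n) (t(n) = (2*n)*(23 + n) = 2*n*(23 + n))
178 - t(-31) = 178 - 2*(-31)*(23 - 31) = 178 - 2*(-31)*(-8) = 178 - 1*496 = 178 - 496 = -318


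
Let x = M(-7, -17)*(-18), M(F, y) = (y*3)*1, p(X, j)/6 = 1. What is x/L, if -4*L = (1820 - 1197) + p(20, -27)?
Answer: -216/37 ≈ -5.8378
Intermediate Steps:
p(X, j) = 6 (p(X, j) = 6*1 = 6)
M(F, y) = 3*y (M(F, y) = (3*y)*1 = 3*y)
x = 918 (x = (3*(-17))*(-18) = -51*(-18) = 918)
L = -629/4 (L = -((1820 - 1197) + 6)/4 = -(623 + 6)/4 = -¼*629 = -629/4 ≈ -157.25)
x/L = 918/(-629/4) = 918*(-4/629) = -216/37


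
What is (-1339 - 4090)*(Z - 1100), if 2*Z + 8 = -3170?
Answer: 14598581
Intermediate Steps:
Z = -1589 (Z = -4 + (½)*(-3170) = -4 - 1585 = -1589)
(-1339 - 4090)*(Z - 1100) = (-1339 - 4090)*(-1589 - 1100) = -5429*(-2689) = 14598581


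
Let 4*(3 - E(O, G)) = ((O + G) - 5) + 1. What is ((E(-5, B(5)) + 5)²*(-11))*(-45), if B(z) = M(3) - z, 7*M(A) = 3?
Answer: 50371695/784 ≈ 64250.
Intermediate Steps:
M(A) = 3/7 (M(A) = (⅐)*3 = 3/7)
B(z) = 3/7 - z
E(O, G) = 4 - G/4 - O/4 (E(O, G) = 3 - (((O + G) - 5) + 1)/4 = 3 - (((G + O) - 5) + 1)/4 = 3 - ((-5 + G + O) + 1)/4 = 3 - (-4 + G + O)/4 = 3 + (1 - G/4 - O/4) = 4 - G/4 - O/4)
((E(-5, B(5)) + 5)²*(-11))*(-45) = (((4 - (3/7 - 1*5)/4 - ¼*(-5)) + 5)²*(-11))*(-45) = (((4 - (3/7 - 5)/4 + 5/4) + 5)²*(-11))*(-45) = (((4 - ¼*(-32/7) + 5/4) + 5)²*(-11))*(-45) = (((4 + 8/7 + 5/4) + 5)²*(-11))*(-45) = ((179/28 + 5)²*(-11))*(-45) = ((319/28)²*(-11))*(-45) = ((101761/784)*(-11))*(-45) = -1119371/784*(-45) = 50371695/784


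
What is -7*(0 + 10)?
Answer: -70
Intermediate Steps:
-7*(0 + 10) = -7*10 = -70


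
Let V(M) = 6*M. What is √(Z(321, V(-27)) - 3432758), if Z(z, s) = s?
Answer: 2*I*√858230 ≈ 1852.8*I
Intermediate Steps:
√(Z(321, V(-27)) - 3432758) = √(6*(-27) - 3432758) = √(-162 - 3432758) = √(-3432920) = 2*I*√858230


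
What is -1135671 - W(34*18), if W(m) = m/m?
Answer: -1135672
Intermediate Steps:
W(m) = 1
-1135671 - W(34*18) = -1135671 - 1*1 = -1135671 - 1 = -1135672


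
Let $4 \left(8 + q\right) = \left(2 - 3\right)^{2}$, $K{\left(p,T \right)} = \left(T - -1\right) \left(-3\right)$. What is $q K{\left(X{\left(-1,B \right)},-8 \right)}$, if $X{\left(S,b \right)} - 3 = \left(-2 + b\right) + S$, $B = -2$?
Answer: $- \frac{651}{4} \approx -162.75$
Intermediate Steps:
$X{\left(S,b \right)} = 1 + S + b$ ($X{\left(S,b \right)} = 3 + \left(\left(-2 + b\right) + S\right) = 3 + \left(-2 + S + b\right) = 1 + S + b$)
$K{\left(p,T \right)} = -3 - 3 T$ ($K{\left(p,T \right)} = \left(T + 1\right) \left(-3\right) = \left(1 + T\right) \left(-3\right) = -3 - 3 T$)
$q = - \frac{31}{4}$ ($q = -8 + \frac{\left(2 - 3\right)^{2}}{4} = -8 + \frac{\left(-1\right)^{2}}{4} = -8 + \frac{1}{4} \cdot 1 = -8 + \frac{1}{4} = - \frac{31}{4} \approx -7.75$)
$q K{\left(X{\left(-1,B \right)},-8 \right)} = - \frac{31 \left(-3 - -24\right)}{4} = - \frac{31 \left(-3 + 24\right)}{4} = \left(- \frac{31}{4}\right) 21 = - \frac{651}{4}$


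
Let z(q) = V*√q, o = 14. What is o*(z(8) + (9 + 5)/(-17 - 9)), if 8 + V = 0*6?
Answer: -98/13 - 224*√2 ≈ -324.32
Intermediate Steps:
V = -8 (V = -8 + 0*6 = -8 + 0 = -8)
z(q) = -8*√q
o*(z(8) + (9 + 5)/(-17 - 9)) = 14*(-16*√2 + (9 + 5)/(-17 - 9)) = 14*(-16*√2 + 14/(-26)) = 14*(-16*√2 + 14*(-1/26)) = 14*(-16*√2 - 7/13) = 14*(-7/13 - 16*√2) = -98/13 - 224*√2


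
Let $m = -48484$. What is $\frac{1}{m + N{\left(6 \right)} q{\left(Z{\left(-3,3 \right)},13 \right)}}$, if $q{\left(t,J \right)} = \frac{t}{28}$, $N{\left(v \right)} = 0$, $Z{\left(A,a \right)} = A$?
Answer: $- \frac{1}{48484} \approx -2.0625 \cdot 10^{-5}$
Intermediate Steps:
$q{\left(t,J \right)} = \frac{t}{28}$ ($q{\left(t,J \right)} = t \frac{1}{28} = \frac{t}{28}$)
$\frac{1}{m + N{\left(6 \right)} q{\left(Z{\left(-3,3 \right)},13 \right)}} = \frac{1}{-48484 + 0 \cdot \frac{1}{28} \left(-3\right)} = \frac{1}{-48484 + 0 \left(- \frac{3}{28}\right)} = \frac{1}{-48484 + 0} = \frac{1}{-48484} = - \frac{1}{48484}$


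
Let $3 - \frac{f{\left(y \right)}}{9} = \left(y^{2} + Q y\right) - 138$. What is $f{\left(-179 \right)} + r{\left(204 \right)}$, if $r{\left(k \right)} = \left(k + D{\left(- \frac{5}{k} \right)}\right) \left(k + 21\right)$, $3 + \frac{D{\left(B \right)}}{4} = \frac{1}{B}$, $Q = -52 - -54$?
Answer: $-277398$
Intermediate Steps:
$Q = 2$ ($Q = -52 + 54 = 2$)
$D{\left(B \right)} = -12 + \frac{4}{B}$
$f{\left(y \right)} = 1269 - 18 y - 9 y^{2}$ ($f{\left(y \right)} = 27 - 9 \left(\left(y^{2} + 2 y\right) - 138\right) = 27 - 9 \left(-138 + y^{2} + 2 y\right) = 27 - \left(-1242 + 9 y^{2} + 18 y\right) = 1269 - 18 y - 9 y^{2}$)
$r{\left(k \right)} = \left(-12 + \frac{k}{5}\right) \left(21 + k\right)$ ($r{\left(k \right)} = \left(k - \left(12 - \frac{4}{\left(-5\right) \frac{1}{k}}\right)\right) \left(k + 21\right) = \left(k + \left(-12 + 4 \left(- \frac{k}{5}\right)\right)\right) \left(21 + k\right) = \left(k - \left(12 + \frac{4 k}{5}\right)\right) \left(21 + k\right) = \left(-12 + \frac{k}{5}\right) \left(21 + k\right)$)
$f{\left(-179 \right)} + r{\left(204 \right)} = \left(1269 - -3222 - 9 \left(-179\right)^{2}\right) - \left(\frac{9216}{5} - \frac{41616}{5}\right) = \left(1269 + 3222 - 288369\right) - -6480 = -283878 + 6480 = -277398$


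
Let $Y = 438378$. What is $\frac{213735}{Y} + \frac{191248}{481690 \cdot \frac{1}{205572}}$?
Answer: $\frac{2872506090222953}{35193716470} \approx 81620.0$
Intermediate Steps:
$\frac{213735}{Y} + \frac{191248}{481690 \cdot \frac{1}{205572}} = \frac{213735}{438378} + \frac{191248}{481690 \cdot \frac{1}{205572}} = 213735 \cdot \frac{1}{438378} + \frac{191248}{481690 \cdot \frac{1}{205572}} = \frac{71245}{146126} + \frac{191248}{\frac{240845}{102786}} = \frac{71245}{146126} + 191248 \cdot \frac{102786}{240845} = \frac{71245}{146126} + \frac{19657616928}{240845} = \frac{2872506090222953}{35193716470}$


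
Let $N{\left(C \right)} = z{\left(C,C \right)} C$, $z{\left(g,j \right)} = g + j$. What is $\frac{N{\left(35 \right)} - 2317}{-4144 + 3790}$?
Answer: $- \frac{133}{354} \approx -0.37571$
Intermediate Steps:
$N{\left(C \right)} = 2 C^{2}$ ($N{\left(C \right)} = \left(C + C\right) C = 2 C C = 2 C^{2}$)
$\frac{N{\left(35 \right)} - 2317}{-4144 + 3790} = \frac{2 \cdot 35^{2} - 2317}{-4144 + 3790} = \frac{2 \cdot 1225 - 2317}{-354} = \left(2450 - 2317\right) \left(- \frac{1}{354}\right) = 133 \left(- \frac{1}{354}\right) = - \frac{133}{354}$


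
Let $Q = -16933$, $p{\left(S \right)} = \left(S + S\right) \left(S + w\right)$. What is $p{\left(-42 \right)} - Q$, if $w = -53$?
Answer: $24913$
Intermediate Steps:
$p{\left(S \right)} = 2 S \left(-53 + S\right)$ ($p{\left(S \right)} = \left(S + S\right) \left(S - 53\right) = 2 S \left(-53 + S\right)$)
$p{\left(-42 \right)} - Q = 2 \left(-42\right) \left(-53 - 42\right) - -16933 = 2 \left(-42\right) \left(-95\right) + 16933 = 7980 + 16933 = 24913$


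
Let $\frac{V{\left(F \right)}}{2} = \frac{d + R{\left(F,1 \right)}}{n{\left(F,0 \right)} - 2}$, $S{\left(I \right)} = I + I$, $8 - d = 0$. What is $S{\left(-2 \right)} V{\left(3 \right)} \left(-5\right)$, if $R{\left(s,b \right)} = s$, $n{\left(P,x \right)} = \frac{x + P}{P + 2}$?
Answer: $- \frac{2200}{7} \approx -314.29$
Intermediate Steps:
$d = 8$ ($d = 8 - 0 = 8 + 0 = 8$)
$S{\left(I \right)} = 2 I$
$n{\left(P,x \right)} = \frac{P + x}{2 + P}$
$V{\left(F \right)} = \frac{2 \left(8 + F\right)}{-2 + \frac{F}{2 + F}}$ ($V{\left(F \right)} = 2 \frac{8 + F}{\frac{F + 0}{2 + F} - 2} = 2 \frac{8 + F}{\frac{F}{2 + F} - 2} = 2 \frac{8 + F}{-2 + \frac{F}{2 + F}} = \frac{2 \left(8 + F\right)}{-2 + \frac{F}{2 + F}}$)
$S{\left(-2 \right)} V{\left(3 \right)} \left(-5\right) = 2 \left(-2\right) \frac{2 \left(2 + 3\right) \left(8 + 3\right)}{-4 - 3} \left(-5\right) = - 4 \cdot 2 \frac{1}{-4 - 3} \cdot 5 \cdot 11 \left(-5\right) = - 4 \cdot 2 \frac{1}{-7} \cdot 5 \cdot 11 \left(-5\right) = - 4 \cdot 2 \left(- \frac{1}{7}\right) 5 \cdot 11 \left(-5\right) = \left(-4\right) \left(- \frac{110}{7}\right) \left(-5\right) = \frac{440}{7} \left(-5\right) = - \frac{2200}{7}$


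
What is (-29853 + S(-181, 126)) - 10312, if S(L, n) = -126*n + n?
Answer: -55915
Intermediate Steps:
S(L, n) = -125*n
(-29853 + S(-181, 126)) - 10312 = (-29853 - 125*126) - 10312 = (-29853 - 15750) - 10312 = -45603 - 10312 = -55915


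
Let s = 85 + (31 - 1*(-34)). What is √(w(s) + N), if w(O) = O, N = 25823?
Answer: √25973 ≈ 161.16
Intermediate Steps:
s = 150 (s = 85 + (31 + 34) = 85 + 65 = 150)
√(w(s) + N) = √(150 + 25823) = √25973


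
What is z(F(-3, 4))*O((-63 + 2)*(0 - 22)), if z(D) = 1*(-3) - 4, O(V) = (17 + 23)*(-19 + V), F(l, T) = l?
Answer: -370440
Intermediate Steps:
O(V) = -760 + 40*V (O(V) = 40*(-19 + V) = -760 + 40*V)
z(D) = -7 (z(D) = -3 - 4 = -7)
z(F(-3, 4))*O((-63 + 2)*(0 - 22)) = -7*(-760 + 40*((-63 + 2)*(0 - 22))) = -7*(-760 + 40*(-61*(-22))) = -7*(-760 + 40*1342) = -7*(-760 + 53680) = -7*52920 = -370440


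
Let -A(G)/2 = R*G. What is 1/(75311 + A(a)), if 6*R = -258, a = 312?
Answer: 1/102143 ≈ 9.7902e-6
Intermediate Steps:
R = -43 (R = (1/6)*(-258) = -43)
A(G) = 86*G (A(G) = -(-86)*G = 86*G)
1/(75311 + A(a)) = 1/(75311 + 86*312) = 1/(75311 + 26832) = 1/102143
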